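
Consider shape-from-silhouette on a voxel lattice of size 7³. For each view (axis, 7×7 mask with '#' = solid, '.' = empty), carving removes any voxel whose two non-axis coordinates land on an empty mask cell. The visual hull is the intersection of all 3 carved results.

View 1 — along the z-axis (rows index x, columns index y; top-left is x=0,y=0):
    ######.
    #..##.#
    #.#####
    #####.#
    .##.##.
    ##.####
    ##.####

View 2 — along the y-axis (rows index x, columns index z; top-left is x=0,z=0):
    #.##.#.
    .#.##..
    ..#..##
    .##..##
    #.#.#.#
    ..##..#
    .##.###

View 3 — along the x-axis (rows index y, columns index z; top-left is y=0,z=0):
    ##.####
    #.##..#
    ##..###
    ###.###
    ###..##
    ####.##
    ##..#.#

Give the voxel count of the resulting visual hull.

|visual hull| = 105

start: 7×7×7 = 343 voxels
V1 z: intersect with XY mask (38 set) -- 266 left
V2 y: intersect with XZ mask (26 set) -- 142 left
V3 x: intersect with YZ mask (36 set) -- 105 left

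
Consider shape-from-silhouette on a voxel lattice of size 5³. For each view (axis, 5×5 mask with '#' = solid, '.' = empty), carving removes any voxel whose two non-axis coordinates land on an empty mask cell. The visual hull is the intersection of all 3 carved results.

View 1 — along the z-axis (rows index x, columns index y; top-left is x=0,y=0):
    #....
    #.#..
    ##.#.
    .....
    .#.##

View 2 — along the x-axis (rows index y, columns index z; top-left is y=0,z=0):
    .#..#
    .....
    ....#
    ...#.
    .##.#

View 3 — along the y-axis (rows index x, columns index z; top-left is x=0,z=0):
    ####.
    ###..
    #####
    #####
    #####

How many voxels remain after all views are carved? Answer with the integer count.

9 voxels

before carving: 125 voxels (5×5×5)
step 1: project along z, AND mask (9/25) → |grid| = 45
step 2: project along x, AND mask (7/25) → |grid| = 12
step 3: project along y, AND mask (22/25) → |grid| = 9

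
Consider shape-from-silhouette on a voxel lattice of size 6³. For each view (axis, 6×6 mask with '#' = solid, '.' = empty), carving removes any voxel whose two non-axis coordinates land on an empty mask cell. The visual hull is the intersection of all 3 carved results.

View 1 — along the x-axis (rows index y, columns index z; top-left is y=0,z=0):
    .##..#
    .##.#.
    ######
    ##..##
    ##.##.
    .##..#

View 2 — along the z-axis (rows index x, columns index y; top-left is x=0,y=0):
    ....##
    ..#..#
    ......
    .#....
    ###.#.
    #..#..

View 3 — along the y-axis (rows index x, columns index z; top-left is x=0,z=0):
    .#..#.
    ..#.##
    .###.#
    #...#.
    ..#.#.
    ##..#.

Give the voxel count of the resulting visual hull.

initial block: 6^3 = 216
V1 x: intersect with YZ mask (23 set) -- 138 left
V2 z: intersect with XY mask (11 set) -- 42 left
V3 y: intersect with XZ mask (16 set) -- 19 left

voxel count = 19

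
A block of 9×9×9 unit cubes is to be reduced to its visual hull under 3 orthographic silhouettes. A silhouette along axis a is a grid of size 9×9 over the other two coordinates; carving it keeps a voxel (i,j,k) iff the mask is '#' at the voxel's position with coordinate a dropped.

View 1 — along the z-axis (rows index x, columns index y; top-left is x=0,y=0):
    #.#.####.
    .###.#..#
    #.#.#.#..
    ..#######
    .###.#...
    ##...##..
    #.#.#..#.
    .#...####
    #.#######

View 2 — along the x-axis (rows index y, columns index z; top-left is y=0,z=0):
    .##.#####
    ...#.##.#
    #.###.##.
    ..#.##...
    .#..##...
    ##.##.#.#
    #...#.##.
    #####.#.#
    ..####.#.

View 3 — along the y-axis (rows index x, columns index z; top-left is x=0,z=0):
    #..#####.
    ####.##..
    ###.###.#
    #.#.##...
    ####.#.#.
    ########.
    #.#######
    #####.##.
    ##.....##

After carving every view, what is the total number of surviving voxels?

remaining voxels: 158

start: 9×9×9 = 729 voxels
after view 1 [z-axis, 47 of 81 cells solid] → remaining = 423
after view 2 [x-axis, 45 of 81 cells solid] → remaining = 241
after view 3 [y-axis, 56 of 81 cells solid] → remaining = 158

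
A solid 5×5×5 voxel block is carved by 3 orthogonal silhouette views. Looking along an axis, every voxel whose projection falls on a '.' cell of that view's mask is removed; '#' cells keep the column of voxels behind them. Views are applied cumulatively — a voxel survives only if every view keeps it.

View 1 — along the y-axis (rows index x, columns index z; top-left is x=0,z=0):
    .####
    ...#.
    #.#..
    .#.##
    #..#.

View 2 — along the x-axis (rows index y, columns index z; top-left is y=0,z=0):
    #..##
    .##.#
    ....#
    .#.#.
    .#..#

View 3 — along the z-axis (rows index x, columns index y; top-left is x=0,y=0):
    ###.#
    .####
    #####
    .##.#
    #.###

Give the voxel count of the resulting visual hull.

start: 5×5×5 = 125 voxels
after view 1 [y-axis, 12 of 25 cells solid] → remaining = 60
after view 2 [x-axis, 11 of 25 cells solid] → remaining = 26
after view 3 [z-axis, 20 of 25 cells solid] → remaining = 19

voxel count = 19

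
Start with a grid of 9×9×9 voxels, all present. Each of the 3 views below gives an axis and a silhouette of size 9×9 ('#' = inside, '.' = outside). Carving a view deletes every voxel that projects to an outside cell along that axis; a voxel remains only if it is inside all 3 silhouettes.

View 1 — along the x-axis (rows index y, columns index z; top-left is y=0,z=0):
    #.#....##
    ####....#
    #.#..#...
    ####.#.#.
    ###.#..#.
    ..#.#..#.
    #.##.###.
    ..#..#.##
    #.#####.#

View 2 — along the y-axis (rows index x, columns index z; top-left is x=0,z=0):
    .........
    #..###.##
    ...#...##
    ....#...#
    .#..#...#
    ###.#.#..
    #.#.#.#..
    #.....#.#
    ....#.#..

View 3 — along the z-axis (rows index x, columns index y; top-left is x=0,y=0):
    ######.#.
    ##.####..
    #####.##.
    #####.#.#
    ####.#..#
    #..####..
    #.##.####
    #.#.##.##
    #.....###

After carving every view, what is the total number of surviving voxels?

start: 9×9×9 = 729 voxels
step 1: project along x, AND mask (43/81) → |grid| = 387
step 2: project along y, AND mask (28/81) → |grid| = 123
step 3: project along z, AND mask (55/81) → |grid| = 83

|visual hull| = 83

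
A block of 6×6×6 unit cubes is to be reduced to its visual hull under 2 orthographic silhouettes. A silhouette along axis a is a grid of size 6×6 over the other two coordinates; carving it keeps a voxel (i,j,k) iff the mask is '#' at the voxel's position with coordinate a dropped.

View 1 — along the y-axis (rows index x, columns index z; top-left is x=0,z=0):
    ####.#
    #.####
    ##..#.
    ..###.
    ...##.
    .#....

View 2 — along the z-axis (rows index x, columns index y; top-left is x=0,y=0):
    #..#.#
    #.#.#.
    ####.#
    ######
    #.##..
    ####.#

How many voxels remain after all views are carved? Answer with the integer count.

full grid |V| = 216
  1. axis=1 (XZ plane), |mask|=19  ⇒  voxels=114
  2. axis=2 (XY plane), |mask|=25  ⇒  voxels=74

|visual hull| = 74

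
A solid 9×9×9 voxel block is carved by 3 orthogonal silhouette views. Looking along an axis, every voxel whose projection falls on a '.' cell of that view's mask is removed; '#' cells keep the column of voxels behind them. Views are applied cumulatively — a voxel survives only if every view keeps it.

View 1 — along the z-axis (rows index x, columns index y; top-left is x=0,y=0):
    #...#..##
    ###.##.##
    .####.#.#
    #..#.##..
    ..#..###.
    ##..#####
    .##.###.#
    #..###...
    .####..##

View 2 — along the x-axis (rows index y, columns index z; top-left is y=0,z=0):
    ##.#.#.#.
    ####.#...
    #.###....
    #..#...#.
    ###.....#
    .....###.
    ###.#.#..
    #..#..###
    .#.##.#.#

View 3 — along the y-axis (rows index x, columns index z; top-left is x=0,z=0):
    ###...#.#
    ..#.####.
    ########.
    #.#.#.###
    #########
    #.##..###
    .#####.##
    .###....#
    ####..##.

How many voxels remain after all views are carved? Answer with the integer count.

initial block: 9^3 = 729
  1. axis=2 (XY plane), |mask|=48  ⇒  voxels=432
  2. axis=0 (YZ plane), |mask|=39  ⇒  voxels=208
  3. axis=1 (XZ plane), |mask|=56  ⇒  voxels=144

voxel count = 144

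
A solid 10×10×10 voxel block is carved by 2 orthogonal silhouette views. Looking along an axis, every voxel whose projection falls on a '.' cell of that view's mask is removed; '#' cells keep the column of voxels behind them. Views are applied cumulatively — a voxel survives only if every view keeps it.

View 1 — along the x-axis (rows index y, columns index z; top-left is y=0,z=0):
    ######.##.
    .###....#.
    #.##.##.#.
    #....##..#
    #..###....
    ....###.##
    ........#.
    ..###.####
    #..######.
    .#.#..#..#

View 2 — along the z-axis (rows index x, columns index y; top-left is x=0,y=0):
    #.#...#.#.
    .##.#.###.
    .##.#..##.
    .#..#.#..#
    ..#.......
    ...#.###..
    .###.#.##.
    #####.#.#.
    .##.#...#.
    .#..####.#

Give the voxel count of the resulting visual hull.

initial block: 10^3 = 1000
V1 x: intersect with YZ mask (50 set) -- 500 left
V2 z: intersect with XY mask (47 set) -- 228 left

228 voxels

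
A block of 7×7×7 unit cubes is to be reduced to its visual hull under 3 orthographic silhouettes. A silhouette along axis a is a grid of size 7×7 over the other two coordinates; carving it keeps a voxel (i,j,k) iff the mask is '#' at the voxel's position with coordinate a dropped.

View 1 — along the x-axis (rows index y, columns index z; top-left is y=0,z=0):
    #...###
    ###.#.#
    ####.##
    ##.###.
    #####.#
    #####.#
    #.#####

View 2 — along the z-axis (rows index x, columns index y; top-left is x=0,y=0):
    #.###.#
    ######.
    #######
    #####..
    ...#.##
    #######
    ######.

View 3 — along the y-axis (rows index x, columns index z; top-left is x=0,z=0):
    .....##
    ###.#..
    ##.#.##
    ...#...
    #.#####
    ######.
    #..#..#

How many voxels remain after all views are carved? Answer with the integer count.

initial block: 7^3 = 343
carve view 1 (along x, YZ-mask fill 38/49): 266 voxels remain
carve view 2 (along z, XY-mask fill 39/49): 210 voxels remain
carve view 3 (along y, XZ-mask fill 27/49): 120 voxels remain

remaining voxels: 120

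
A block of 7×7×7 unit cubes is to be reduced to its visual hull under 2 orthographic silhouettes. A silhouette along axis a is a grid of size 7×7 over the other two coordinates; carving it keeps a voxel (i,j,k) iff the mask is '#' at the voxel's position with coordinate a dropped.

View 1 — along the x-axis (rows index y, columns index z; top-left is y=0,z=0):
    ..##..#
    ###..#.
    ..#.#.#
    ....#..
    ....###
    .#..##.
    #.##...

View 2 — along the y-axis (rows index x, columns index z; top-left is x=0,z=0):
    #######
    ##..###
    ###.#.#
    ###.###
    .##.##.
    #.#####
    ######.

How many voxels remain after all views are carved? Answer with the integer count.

115 voxels

start: 7×7×7 = 343 voxels
step 1: project along x, AND mask (20/49) → |grid| = 140
step 2: project along y, AND mask (39/49) → |grid| = 115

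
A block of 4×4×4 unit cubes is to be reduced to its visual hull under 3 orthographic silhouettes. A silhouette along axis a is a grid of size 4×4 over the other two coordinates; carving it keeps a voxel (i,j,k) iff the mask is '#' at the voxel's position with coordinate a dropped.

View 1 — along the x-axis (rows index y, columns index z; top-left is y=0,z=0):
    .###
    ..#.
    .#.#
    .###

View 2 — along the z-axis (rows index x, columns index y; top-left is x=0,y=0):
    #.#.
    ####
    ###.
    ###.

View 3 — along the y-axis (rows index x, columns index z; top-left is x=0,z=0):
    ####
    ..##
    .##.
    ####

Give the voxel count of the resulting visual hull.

remaining voxels: 21

full grid |V| = 64
  1. axis=0 (YZ plane), |mask|=9  ⇒  voxels=36
  2. axis=2 (XY plane), |mask|=12  ⇒  voxels=26
  3. axis=1 (XZ plane), |mask|=12  ⇒  voxels=21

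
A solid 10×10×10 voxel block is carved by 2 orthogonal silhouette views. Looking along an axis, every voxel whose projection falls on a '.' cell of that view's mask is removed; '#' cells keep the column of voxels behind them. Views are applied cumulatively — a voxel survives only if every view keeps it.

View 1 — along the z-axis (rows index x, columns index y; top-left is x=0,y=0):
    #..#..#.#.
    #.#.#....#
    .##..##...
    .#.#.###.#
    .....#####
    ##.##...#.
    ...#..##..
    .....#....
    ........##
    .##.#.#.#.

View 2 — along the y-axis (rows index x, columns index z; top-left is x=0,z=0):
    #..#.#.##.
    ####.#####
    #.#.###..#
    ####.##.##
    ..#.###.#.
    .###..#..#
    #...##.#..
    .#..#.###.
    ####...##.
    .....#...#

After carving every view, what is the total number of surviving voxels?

full grid |V| = 1000
[1] z-view keeps 39 columns → grid now 390
[2] y-view keeps 55 columns → grid now 217

|visual hull| = 217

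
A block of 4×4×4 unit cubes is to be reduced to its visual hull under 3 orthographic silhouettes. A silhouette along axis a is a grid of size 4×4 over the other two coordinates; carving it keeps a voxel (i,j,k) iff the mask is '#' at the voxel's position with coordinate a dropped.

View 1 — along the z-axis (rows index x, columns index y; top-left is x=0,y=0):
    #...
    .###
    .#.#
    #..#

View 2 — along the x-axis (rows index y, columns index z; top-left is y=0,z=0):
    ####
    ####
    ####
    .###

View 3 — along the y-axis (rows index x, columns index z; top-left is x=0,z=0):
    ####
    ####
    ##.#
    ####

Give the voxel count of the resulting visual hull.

27 voxels

start: 4×4×4 = 64 voxels
  1. axis=2 (XY plane), |mask|=8  ⇒  voxels=32
  2. axis=0 (YZ plane), |mask|=15  ⇒  voxels=29
  3. axis=1 (XZ plane), |mask|=15  ⇒  voxels=27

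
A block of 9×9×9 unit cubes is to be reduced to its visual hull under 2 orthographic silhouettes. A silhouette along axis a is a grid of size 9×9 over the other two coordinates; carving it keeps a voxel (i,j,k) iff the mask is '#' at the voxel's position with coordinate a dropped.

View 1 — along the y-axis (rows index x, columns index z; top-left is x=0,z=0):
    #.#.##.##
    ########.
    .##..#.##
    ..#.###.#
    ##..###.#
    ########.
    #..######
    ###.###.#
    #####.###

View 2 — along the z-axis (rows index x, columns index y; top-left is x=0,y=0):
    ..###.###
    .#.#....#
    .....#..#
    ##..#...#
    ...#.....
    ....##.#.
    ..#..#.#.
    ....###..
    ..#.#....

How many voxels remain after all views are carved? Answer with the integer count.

178 voxels

full grid |V| = 729
after view 1 [y-axis, 60 of 81 cells solid] → remaining = 540
after view 2 [z-axis, 27 of 81 cells solid] → remaining = 178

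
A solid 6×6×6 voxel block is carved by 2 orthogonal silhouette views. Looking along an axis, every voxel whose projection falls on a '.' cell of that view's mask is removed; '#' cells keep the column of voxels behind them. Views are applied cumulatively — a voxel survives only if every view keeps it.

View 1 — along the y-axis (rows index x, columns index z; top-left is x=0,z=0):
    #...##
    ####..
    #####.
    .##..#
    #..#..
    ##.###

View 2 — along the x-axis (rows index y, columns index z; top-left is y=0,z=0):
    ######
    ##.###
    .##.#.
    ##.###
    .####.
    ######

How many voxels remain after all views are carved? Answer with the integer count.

before carving: 216 voxels (6×6×6)
step 1: project along y, AND mask (22/36) → |grid| = 132
step 2: project along x, AND mask (29/36) → |grid| = 106

voxel count = 106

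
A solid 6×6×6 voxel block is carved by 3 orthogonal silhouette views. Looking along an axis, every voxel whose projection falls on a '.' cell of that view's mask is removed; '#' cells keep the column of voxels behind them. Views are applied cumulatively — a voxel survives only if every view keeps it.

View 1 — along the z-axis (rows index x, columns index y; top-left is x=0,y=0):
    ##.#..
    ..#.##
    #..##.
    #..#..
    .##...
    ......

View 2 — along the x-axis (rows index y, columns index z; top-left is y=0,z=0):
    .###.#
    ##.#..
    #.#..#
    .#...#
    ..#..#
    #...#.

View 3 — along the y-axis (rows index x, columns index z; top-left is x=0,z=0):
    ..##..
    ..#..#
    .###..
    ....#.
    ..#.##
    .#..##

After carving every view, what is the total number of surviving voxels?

start: 6×6×6 = 216 voxels
V1 z: intersect with XY mask (13 set) -- 78 left
V2 x: intersect with YZ mask (16 set) -- 36 left
V3 y: intersect with XZ mask (14 set) -- 14 left

remaining voxels: 14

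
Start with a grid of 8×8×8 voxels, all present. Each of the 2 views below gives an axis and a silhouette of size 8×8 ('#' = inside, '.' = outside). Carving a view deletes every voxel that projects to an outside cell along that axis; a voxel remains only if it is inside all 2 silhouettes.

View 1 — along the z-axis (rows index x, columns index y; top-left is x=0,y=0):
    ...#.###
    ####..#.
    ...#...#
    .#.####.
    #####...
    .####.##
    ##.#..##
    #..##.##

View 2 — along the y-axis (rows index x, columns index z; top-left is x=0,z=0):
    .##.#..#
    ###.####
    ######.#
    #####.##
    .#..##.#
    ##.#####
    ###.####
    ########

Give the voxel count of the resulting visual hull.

voxel count = 237

initial block: 8^3 = 512
V1 z: intersect with XY mask (37 set) -- 296 left
V2 y: intersect with XZ mask (51 set) -- 237 left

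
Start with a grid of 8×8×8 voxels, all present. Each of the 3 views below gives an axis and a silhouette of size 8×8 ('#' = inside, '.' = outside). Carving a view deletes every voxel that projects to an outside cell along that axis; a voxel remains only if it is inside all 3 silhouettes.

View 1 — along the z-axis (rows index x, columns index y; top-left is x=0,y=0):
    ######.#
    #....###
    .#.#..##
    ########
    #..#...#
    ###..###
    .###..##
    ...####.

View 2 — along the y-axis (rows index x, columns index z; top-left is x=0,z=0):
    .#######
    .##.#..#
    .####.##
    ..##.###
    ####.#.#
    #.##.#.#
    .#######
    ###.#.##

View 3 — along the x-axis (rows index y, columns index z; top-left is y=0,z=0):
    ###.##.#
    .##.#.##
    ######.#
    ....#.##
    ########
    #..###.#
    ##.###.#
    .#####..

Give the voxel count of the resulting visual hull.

|visual hull| = 161

initial block: 8^3 = 512
[1] z-view keeps 41 columns → grid now 328
[2] y-view keeps 46 columns → grid now 236
[3] x-view keeps 45 columns → grid now 161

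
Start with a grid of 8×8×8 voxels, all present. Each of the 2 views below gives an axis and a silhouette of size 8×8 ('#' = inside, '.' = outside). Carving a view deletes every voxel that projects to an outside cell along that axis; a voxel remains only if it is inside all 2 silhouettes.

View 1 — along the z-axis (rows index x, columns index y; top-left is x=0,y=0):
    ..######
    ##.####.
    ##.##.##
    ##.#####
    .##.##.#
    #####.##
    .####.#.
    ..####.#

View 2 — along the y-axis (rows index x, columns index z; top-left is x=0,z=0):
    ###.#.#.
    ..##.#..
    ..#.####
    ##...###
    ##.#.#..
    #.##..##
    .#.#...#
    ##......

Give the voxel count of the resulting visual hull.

voxel count = 193

start: 8×8×8 = 512 voxels
step 1: project along z, AND mask (47/64) → |grid| = 376
step 2: project along y, AND mask (32/64) → |grid| = 193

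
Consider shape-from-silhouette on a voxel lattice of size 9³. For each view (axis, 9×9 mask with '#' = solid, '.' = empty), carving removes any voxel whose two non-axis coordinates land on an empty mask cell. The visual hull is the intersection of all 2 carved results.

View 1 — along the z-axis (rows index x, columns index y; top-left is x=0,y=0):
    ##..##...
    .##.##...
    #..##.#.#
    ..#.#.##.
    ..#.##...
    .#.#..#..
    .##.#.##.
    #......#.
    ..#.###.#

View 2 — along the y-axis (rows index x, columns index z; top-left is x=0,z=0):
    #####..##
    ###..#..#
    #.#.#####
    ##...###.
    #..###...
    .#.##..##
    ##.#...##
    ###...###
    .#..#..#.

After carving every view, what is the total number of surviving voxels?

initial block: 9^3 = 729
  1. axis=2 (XY plane), |mask|=35  ⇒  voxels=315
  2. axis=1 (XZ plane), |mask|=47  ⇒  voxels=182

remaining voxels: 182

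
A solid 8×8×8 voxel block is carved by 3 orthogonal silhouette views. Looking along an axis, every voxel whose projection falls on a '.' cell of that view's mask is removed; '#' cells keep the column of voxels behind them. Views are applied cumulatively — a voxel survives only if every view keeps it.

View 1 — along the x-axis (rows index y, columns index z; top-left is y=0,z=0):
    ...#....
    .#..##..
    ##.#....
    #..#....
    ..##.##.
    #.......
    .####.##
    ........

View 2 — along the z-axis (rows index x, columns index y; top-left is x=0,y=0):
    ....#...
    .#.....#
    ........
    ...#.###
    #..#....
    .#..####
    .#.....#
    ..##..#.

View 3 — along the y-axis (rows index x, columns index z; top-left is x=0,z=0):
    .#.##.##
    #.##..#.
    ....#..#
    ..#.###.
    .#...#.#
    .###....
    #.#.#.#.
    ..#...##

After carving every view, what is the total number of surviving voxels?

full grid |V| = 512
step 1: project along x, AND mask (20/64) → |grid| = 160
step 2: project along z, AND mask (19/64) → |grid| = 47
step 3: project along y, AND mask (28/64) → |grid| = 15

remaining voxels: 15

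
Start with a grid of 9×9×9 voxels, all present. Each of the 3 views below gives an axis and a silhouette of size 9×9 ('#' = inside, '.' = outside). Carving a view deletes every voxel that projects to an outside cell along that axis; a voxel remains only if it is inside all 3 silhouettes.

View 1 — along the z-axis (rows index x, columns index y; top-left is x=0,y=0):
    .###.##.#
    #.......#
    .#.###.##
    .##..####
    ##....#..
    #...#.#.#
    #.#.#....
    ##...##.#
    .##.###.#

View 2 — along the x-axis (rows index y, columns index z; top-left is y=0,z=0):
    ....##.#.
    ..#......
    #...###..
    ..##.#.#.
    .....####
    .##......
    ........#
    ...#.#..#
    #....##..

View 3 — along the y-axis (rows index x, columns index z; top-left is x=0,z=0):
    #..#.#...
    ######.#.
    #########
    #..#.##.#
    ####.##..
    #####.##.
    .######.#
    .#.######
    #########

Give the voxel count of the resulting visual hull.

start: 9×9×9 = 729 voxels
  1. axis=2 (XY plane), |mask|=41  ⇒  voxels=369
  2. axis=0 (YZ plane), |mask|=25  ⇒  voxels=104
  3. axis=1 (XZ plane), |mask|=60  ⇒  voxels=76

remaining voxels: 76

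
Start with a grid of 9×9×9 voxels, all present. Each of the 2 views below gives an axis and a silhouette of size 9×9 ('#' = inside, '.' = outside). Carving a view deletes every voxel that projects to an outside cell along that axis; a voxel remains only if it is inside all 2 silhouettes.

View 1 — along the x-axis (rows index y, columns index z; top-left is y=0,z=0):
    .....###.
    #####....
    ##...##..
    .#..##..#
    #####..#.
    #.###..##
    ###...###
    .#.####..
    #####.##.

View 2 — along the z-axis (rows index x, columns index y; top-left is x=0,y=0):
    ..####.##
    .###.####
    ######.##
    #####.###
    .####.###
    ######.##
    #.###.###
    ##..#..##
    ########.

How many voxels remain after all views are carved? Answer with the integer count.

initial block: 9^3 = 729
step 1: project along x, AND mask (46/81) → |grid| = 414
step 2: project along z, AND mask (64/81) → |grid| = 326

remaining voxels: 326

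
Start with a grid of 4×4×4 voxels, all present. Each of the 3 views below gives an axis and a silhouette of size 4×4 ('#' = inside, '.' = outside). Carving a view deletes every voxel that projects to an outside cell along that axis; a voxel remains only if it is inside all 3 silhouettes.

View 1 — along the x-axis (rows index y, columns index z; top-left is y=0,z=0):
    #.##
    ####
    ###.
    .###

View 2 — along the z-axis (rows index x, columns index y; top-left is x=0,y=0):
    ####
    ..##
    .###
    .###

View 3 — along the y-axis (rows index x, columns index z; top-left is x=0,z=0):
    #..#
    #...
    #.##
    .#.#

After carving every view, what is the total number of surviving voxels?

full grid |V| = 64
V1 x: intersect with YZ mask (13 set) -- 52 left
V2 z: intersect with XY mask (12 set) -- 39 left
V3 y: intersect with XZ mask (8 set) -- 19 left

|visual hull| = 19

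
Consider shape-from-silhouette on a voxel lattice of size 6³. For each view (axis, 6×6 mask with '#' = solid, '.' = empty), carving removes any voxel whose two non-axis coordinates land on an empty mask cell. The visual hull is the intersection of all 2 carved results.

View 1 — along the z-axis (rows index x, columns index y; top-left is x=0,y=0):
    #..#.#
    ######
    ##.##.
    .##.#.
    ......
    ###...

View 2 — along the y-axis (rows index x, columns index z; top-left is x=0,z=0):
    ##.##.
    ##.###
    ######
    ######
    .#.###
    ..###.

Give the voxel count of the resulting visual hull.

voxel count = 93

initial block: 6^3 = 216
  1. axis=2 (XY plane), |mask|=19  ⇒  voxels=114
  2. axis=1 (XZ plane), |mask|=28  ⇒  voxels=93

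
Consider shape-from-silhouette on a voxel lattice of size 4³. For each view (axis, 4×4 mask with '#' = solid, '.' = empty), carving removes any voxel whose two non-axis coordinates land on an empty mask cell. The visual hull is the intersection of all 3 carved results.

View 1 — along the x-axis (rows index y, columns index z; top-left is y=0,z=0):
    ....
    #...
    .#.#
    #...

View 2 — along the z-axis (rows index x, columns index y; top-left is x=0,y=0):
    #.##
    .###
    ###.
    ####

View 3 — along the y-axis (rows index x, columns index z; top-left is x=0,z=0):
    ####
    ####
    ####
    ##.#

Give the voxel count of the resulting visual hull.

full grid |V| = 64
[1] x-view keeps 4 columns → grid now 16
[2] z-view keeps 13 columns → grid now 14
[3] y-view keeps 15 columns → grid now 14

remaining voxels: 14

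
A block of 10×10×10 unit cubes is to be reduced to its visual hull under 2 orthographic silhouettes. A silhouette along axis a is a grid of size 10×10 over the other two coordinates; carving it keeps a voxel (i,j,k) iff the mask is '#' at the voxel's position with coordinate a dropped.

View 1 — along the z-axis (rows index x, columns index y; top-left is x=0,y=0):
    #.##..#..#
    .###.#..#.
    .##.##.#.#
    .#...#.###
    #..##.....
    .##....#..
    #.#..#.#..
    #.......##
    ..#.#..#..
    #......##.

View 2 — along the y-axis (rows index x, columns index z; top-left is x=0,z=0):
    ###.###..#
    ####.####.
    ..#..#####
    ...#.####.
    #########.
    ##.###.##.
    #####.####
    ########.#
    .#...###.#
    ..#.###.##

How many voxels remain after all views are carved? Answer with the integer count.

before carving: 1000 voxels (10×10×10)
carve view 1 (along z, XY-mask fill 40/100): 400 voxels remain
carve view 2 (along y, XZ-mask fill 71/100): 280 voxels remain

|visual hull| = 280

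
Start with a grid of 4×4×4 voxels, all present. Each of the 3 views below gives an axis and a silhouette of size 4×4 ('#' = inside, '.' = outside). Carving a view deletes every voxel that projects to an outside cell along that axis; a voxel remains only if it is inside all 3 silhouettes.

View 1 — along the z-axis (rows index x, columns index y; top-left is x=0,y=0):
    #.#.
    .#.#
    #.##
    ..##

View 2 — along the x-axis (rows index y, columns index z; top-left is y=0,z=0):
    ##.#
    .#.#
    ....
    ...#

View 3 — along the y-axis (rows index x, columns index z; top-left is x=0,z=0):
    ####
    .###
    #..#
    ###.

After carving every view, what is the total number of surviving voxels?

|visual hull| = 9

full grid |V| = 64
step 1: project along z, AND mask (9/16) → |grid| = 36
step 2: project along x, AND mask (6/16) → |grid| = 11
step 3: project along y, AND mask (12/16) → |grid| = 9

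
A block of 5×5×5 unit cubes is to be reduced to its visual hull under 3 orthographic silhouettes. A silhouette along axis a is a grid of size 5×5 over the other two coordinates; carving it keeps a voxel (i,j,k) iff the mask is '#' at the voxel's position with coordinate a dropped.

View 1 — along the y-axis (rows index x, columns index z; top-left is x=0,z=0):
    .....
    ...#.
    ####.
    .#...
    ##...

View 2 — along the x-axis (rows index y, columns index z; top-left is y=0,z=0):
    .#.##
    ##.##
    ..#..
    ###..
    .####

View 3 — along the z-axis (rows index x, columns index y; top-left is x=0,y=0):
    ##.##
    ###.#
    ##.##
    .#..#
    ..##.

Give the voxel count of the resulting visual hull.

18 voxels

full grid |V| = 125
[1] y-view keeps 8 columns → grid now 40
[2] x-view keeps 15 columns → grid now 25
[3] z-view keeps 16 columns → grid now 18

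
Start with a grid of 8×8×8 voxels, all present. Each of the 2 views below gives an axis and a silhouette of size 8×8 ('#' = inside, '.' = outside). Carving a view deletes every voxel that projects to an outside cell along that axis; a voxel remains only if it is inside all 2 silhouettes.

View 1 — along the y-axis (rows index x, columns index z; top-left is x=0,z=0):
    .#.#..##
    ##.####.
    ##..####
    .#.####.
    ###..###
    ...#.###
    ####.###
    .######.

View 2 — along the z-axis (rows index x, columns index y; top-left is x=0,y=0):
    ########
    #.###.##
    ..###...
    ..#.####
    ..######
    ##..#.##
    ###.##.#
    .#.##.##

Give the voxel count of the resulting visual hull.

voxel count = 239

initial block: 8^3 = 512
V1 y: intersect with XZ mask (44 set) -- 352 left
V2 z: intersect with XY mask (44 set) -- 239 left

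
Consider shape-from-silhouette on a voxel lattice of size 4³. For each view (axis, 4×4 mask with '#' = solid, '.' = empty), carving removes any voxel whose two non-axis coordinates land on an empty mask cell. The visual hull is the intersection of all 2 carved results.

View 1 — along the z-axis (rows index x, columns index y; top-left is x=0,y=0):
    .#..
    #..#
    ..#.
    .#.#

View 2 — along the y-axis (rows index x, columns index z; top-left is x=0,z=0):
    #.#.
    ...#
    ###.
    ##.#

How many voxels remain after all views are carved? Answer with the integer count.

voxel count = 13

before carving: 64 voxels (4×4×4)
  1. axis=2 (XY plane), |mask|=6  ⇒  voxels=24
  2. axis=1 (XZ plane), |mask|=9  ⇒  voxels=13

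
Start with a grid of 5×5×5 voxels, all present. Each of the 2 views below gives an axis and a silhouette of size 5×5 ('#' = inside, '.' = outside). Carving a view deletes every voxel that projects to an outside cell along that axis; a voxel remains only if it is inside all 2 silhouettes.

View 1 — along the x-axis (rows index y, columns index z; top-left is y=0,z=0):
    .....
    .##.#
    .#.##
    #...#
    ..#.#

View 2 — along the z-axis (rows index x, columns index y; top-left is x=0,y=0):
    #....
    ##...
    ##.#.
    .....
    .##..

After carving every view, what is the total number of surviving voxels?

full grid |V| = 125
step 1: project along x, AND mask (10/25) → |grid| = 50
step 2: project along z, AND mask (8/25) → |grid| = 14

14 voxels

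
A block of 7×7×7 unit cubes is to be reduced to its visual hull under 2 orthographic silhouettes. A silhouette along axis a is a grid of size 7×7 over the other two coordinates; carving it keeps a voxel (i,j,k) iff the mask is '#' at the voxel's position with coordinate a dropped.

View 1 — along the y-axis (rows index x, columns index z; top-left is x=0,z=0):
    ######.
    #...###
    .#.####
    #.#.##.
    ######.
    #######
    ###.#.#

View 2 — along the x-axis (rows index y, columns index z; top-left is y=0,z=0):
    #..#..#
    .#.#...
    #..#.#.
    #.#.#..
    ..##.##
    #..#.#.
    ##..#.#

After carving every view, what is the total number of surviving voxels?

114 voxels

full grid |V| = 343
[1] y-view keeps 37 columns → grid now 259
[2] x-view keeps 22 columns → grid now 114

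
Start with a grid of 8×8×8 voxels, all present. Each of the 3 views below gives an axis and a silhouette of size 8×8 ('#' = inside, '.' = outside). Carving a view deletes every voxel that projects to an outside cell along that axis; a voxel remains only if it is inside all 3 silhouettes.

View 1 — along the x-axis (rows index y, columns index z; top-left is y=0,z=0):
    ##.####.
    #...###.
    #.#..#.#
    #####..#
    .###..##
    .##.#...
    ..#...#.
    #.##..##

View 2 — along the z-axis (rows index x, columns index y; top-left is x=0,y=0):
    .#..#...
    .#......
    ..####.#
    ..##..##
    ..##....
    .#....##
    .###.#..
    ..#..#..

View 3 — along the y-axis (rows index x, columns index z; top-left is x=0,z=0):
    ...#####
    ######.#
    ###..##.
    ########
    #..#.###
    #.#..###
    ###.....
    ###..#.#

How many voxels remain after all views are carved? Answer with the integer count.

initial block: 8^3 = 512
V1 x: intersect with YZ mask (35 set) -- 280 left
V2 z: intersect with XY mask (23 set) -- 98 left
V3 y: intersect with XZ mask (43 set) -- 69 left

remaining voxels: 69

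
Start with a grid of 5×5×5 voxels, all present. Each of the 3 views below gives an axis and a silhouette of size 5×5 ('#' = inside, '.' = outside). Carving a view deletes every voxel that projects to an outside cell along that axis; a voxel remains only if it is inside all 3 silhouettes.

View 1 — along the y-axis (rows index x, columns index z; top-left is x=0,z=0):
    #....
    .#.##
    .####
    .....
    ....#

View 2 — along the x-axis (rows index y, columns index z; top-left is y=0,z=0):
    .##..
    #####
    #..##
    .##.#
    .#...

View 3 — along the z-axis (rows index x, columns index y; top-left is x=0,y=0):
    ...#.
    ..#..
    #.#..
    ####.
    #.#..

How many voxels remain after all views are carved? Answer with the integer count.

start: 5×5×5 = 125 voxels
step 1: project along y, AND mask (9/25) → |grid| = 45
step 2: project along x, AND mask (14/25) → |grid| = 26
step 3: project along z, AND mask (10/25) → |grid| = 7

remaining voxels: 7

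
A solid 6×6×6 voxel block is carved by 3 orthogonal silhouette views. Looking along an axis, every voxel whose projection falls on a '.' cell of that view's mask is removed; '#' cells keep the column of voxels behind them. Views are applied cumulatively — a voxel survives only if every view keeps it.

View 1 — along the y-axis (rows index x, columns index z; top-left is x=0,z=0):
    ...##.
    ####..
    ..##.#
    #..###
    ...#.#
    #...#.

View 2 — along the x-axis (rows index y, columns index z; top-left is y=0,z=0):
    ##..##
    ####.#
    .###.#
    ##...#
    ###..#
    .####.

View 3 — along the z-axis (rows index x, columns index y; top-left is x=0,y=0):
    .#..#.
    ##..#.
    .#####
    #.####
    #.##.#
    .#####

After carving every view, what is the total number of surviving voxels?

before carving: 216 voxels (6×6×6)
V1 y: intersect with XZ mask (17 set) -- 102 left
V2 x: intersect with YZ mask (24 set) -- 62 left
V3 z: intersect with XY mask (24 set) -- 41 left

remaining voxels: 41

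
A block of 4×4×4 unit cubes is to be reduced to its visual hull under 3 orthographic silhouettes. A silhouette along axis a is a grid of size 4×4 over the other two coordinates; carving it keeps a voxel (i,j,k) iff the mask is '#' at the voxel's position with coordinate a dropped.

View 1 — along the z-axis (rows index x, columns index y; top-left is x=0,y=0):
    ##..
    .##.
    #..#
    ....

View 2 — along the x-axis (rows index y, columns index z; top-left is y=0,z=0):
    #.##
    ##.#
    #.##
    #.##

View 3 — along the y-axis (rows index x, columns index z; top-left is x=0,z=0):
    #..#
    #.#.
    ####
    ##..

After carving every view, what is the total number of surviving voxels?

start: 4×4×4 = 64 voxels
  1. axis=2 (XY plane), |mask|=6  ⇒  voxels=24
  2. axis=0 (YZ plane), |mask|=12  ⇒  voxels=18
  3. axis=1 (XZ plane), |mask|=10  ⇒  voxels=13

13 voxels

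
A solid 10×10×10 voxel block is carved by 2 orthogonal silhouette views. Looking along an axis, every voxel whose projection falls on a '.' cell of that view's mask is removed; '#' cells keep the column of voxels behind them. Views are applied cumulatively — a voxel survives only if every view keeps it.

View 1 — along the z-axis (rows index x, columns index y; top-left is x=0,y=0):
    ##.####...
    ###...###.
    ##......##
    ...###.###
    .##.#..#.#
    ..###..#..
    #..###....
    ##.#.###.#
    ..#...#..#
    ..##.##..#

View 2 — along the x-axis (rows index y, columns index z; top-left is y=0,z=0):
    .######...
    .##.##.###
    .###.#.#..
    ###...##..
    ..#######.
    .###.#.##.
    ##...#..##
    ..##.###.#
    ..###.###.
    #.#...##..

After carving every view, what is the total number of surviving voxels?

remaining voxels: 282

start: 10×10×10 = 1000 voxels
  1. axis=2 (XY plane), |mask|=50  ⇒  voxels=500
  2. axis=0 (YZ plane), |mask|=57  ⇒  voxels=282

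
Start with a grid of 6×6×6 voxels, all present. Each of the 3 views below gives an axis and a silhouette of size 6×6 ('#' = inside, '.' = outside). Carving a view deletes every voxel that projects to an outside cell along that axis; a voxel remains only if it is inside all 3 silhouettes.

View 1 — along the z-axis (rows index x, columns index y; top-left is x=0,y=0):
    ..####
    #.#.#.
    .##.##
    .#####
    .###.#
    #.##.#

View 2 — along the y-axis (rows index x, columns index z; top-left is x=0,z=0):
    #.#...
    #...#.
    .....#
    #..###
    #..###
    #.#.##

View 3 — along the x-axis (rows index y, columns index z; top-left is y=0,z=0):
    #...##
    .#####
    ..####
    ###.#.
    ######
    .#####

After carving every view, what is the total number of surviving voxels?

initial block: 6^3 = 216
step 1: project along z, AND mask (24/36) → |grid| = 144
step 2: project along y, AND mask (17/36) → |grid| = 70
step 3: project along x, AND mask (27/36) → |grid| = 53

|visual hull| = 53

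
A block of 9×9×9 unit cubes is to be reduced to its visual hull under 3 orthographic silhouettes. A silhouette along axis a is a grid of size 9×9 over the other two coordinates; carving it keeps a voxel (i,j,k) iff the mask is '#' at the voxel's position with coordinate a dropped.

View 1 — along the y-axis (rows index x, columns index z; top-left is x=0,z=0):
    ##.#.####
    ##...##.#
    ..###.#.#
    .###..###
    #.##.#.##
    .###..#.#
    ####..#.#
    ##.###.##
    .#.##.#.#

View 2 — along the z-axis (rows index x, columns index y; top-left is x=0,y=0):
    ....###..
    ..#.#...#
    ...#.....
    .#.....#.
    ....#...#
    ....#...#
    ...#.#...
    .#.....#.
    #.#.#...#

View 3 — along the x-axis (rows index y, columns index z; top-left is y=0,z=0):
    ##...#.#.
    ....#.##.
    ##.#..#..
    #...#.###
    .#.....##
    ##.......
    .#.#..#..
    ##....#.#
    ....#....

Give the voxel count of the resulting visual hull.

|visual hull| = 42

start: 9×9×9 = 729 voxels
carve view 1 (along y, XZ-mask fill 52/81): 468 voxels remain
carve view 2 (along z, XY-mask fill 21/81): 121 voxels remain
carve view 3 (along x, YZ-mask fill 29/81): 42 voxels remain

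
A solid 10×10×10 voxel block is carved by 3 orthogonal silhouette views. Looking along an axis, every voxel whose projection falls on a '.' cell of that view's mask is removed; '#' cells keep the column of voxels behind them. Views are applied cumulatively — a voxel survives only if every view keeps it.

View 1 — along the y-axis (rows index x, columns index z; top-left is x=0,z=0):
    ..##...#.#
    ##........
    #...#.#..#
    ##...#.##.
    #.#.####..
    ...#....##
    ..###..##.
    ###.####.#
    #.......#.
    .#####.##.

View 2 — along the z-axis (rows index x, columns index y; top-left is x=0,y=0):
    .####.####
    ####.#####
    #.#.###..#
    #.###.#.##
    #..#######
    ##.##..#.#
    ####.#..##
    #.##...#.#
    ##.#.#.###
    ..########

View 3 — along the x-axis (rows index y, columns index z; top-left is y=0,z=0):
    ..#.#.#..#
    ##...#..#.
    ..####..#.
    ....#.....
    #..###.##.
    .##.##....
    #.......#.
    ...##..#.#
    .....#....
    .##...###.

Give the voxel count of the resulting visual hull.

remaining voxels: 115

full grid |V| = 1000
  1. axis=1 (XZ plane), |mask|=46  ⇒  voxels=460
  2. axis=2 (XY plane), |mask|=71  ⇒  voxels=320
  3. axis=0 (YZ plane), |mask|=36  ⇒  voxels=115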